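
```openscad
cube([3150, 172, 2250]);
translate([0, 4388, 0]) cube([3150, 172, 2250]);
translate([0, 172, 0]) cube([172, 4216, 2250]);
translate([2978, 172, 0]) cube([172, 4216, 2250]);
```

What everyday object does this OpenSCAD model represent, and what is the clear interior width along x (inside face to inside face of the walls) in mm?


A house (or room) frame. The interior width is 2806 mm.

Four 2250 mm walls enclosing a rectangle with no floor or roof — a room or house frame. Outside width is 3150 mm and wall thickness is 172 mm, so the interior width is 3150 − 2 × 172 = 2806 mm.


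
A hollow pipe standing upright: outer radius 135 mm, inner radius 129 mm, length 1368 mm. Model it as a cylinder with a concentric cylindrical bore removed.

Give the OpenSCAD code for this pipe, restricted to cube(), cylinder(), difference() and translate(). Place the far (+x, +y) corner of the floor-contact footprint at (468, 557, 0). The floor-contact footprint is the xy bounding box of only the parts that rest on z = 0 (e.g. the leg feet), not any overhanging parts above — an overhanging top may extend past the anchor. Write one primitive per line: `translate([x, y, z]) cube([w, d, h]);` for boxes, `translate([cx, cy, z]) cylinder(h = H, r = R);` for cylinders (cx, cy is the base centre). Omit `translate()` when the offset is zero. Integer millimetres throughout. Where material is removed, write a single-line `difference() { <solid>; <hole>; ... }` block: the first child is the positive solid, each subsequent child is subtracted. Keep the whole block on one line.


difference() { translate([333, 422, 0]) cylinder(h = 1368, r = 135); translate([333, 422, 0]) cylinder(h = 1368, r = 129); }


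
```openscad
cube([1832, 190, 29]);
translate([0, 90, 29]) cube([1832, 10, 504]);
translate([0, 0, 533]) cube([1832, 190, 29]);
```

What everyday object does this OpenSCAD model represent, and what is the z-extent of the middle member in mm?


An I-beam. The web height is 504 mm.

Two wide flanges with a thin centred web — an I-beam. Overall 562 mm minus two 29 mm flanges gives a web of 562 − 2·29 = 504 mm.


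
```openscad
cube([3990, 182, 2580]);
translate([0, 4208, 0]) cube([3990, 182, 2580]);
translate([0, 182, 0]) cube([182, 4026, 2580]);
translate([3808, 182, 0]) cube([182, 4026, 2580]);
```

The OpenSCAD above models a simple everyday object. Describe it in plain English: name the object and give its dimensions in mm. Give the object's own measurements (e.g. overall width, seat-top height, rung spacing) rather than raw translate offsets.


The wall frame of a small rectangular building: four walls, each 2580 mm tall and 182 mm thick, enclosing a footprint 3990 mm (x) by 4390 mm (y) outside-to-outside, with no floor or roof. The front and back walls (the −y and +y sides) span the full width; the two side walls fit between them.


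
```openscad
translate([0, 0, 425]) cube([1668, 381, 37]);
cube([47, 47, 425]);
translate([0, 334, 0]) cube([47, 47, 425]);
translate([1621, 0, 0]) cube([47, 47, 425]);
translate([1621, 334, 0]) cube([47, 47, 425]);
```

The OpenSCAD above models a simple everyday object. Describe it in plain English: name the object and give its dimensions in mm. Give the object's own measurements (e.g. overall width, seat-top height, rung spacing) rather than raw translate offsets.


A bench: a 1668×381 mm seat slab, 37 mm thick, top at z = 462 mm, on four 47×47 mm square legs flush with the seat corners and standing on z = 0.


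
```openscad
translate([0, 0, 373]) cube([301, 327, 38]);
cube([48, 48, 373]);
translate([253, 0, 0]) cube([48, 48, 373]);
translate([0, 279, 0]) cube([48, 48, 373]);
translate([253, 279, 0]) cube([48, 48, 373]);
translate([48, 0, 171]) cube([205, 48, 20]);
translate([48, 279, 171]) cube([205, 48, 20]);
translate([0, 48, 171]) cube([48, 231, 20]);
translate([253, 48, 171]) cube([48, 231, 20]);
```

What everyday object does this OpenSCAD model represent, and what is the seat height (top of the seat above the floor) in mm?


A stool. The seat height is 411 mm.

A 301×327×38 slab at z = 373 on four corner posts — a stool. The seat top is 373 + 38 = 411 mm.


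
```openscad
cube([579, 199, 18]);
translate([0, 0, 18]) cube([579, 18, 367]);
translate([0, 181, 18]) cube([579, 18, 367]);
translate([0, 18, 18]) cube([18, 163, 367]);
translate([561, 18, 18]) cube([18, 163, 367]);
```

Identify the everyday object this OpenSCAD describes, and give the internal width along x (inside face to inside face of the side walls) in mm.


An open box. The internal width is 543 mm.

A 579×199 base slab with four walls standing on it — an open box. The base is 579 mm wide and the walls are 18 mm thick, so the internal width is 579 − 2 × 18 = 543 mm.


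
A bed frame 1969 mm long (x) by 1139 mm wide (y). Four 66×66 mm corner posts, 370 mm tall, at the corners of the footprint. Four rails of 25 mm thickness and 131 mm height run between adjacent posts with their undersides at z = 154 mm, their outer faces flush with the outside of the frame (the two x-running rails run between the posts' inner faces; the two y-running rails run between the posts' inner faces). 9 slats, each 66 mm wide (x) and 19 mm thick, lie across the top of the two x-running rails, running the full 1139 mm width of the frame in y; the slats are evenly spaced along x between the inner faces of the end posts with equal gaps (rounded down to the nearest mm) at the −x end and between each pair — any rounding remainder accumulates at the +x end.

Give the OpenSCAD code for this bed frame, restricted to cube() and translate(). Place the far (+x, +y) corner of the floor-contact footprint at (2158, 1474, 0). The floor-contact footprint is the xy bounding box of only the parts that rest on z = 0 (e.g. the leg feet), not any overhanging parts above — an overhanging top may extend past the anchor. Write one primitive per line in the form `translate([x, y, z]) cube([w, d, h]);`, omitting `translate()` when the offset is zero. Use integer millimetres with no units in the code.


translate([189, 335, 0]) cube([66, 66, 370]);
translate([189, 1408, 0]) cube([66, 66, 370]);
translate([2092, 335, 0]) cube([66, 66, 370]);
translate([2092, 1408, 0]) cube([66, 66, 370]);
translate([255, 335, 154]) cube([1837, 25, 131]);
translate([255, 1449, 154]) cube([1837, 25, 131]);
translate([189, 401, 154]) cube([25, 1007, 131]);
translate([2133, 401, 154]) cube([25, 1007, 131]);
translate([379, 335, 285]) cube([66, 1139, 19]);
translate([569, 335, 285]) cube([66, 1139, 19]);
translate([759, 335, 285]) cube([66, 1139, 19]);
translate([949, 335, 285]) cube([66, 1139, 19]);
translate([1139, 335, 285]) cube([66, 1139, 19]);
translate([1329, 335, 285]) cube([66, 1139, 19]);
translate([1519, 335, 285]) cube([66, 1139, 19]);
translate([1709, 335, 285]) cube([66, 1139, 19]);
translate([1899, 335, 285]) cube([66, 1139, 19]);


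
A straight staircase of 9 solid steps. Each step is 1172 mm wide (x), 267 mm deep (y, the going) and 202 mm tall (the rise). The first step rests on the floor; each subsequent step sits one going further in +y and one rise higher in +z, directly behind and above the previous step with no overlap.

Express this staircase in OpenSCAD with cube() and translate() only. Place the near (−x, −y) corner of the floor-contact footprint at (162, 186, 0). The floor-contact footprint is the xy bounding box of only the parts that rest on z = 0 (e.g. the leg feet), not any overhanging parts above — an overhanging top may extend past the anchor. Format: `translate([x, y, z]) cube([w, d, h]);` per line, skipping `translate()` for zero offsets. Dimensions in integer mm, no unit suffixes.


translate([162, 186, 0]) cube([1172, 267, 202]);
translate([162, 453, 202]) cube([1172, 267, 202]);
translate([162, 720, 404]) cube([1172, 267, 202]);
translate([162, 987, 606]) cube([1172, 267, 202]);
translate([162, 1254, 808]) cube([1172, 267, 202]);
translate([162, 1521, 1010]) cube([1172, 267, 202]);
translate([162, 1788, 1212]) cube([1172, 267, 202]);
translate([162, 2055, 1414]) cube([1172, 267, 202]);
translate([162, 2322, 1616]) cube([1172, 267, 202]);


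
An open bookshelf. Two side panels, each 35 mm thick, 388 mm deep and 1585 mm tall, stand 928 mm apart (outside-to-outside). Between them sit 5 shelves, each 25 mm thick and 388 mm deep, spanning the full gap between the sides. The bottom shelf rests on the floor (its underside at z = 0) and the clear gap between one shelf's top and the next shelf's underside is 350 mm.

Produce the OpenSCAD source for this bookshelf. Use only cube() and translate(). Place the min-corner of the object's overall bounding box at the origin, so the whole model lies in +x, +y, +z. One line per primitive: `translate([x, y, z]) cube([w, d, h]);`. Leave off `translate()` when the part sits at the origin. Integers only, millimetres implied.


cube([35, 388, 1585]);
translate([893, 0, 0]) cube([35, 388, 1585]);
translate([35, 0, 0]) cube([858, 388, 25]);
translate([35, 0, 375]) cube([858, 388, 25]);
translate([35, 0, 750]) cube([858, 388, 25]);
translate([35, 0, 1125]) cube([858, 388, 25]);
translate([35, 0, 1500]) cube([858, 388, 25]);


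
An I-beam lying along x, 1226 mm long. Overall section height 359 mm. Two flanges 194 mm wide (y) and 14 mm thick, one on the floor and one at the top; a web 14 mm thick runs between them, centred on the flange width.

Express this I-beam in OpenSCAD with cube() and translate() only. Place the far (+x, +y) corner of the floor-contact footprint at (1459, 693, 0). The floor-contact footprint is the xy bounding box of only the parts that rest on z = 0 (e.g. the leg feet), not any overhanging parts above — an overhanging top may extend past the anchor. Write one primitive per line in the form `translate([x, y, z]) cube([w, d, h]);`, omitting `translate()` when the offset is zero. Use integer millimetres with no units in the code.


translate([233, 499, 0]) cube([1226, 194, 14]);
translate([233, 589, 14]) cube([1226, 14, 331]);
translate([233, 499, 345]) cube([1226, 194, 14]);


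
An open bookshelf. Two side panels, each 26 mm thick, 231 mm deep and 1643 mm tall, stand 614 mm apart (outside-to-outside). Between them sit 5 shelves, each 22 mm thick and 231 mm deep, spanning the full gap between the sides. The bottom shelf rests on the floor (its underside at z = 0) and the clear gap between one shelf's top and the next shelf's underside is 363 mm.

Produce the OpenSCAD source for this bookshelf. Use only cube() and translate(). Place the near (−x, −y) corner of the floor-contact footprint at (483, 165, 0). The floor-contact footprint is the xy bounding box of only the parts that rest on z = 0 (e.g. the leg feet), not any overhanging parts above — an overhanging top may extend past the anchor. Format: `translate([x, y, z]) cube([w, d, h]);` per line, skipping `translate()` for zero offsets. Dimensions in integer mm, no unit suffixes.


translate([483, 165, 0]) cube([26, 231, 1643]);
translate([1071, 165, 0]) cube([26, 231, 1643]);
translate([509, 165, 0]) cube([562, 231, 22]);
translate([509, 165, 385]) cube([562, 231, 22]);
translate([509, 165, 770]) cube([562, 231, 22]);
translate([509, 165, 1155]) cube([562, 231, 22]);
translate([509, 165, 1540]) cube([562, 231, 22]);


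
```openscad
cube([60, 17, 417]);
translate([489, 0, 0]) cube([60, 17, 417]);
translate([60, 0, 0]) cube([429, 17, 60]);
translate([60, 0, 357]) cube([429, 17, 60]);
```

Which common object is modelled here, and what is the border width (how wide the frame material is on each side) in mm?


A picture frame. The border width is 60 mm.

Four thin pieces enclosing a rectangular opening — a picture frame. The two full-height stiles are 417 mm tall; the top rail sits at z = 357 and is 60 mm tall, so the border above the opening is 417 − 357 = 60 mm, matching the stile x-width.


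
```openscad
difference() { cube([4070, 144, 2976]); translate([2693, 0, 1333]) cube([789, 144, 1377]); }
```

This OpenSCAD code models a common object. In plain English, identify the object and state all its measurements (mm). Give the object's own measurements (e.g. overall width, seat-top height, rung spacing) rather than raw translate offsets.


A wall 4070 mm long (x), 144 mm thick (y), 2976 mm tall, with a rectangular window opening cut through it. The opening is 789 mm wide and 1377 mm tall; its sill is at z = 1333 mm and its near (−x) edge is 2693 mm from the wall's −x end. The opening passes through the full wall thickness.


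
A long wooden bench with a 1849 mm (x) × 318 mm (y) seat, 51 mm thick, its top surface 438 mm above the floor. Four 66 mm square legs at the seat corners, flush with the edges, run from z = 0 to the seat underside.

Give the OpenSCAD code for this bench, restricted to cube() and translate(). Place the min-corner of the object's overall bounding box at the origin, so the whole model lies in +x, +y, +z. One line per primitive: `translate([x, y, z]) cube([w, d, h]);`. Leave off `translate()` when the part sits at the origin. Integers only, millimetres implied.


// leg_h = 438 − 51 = 387
translate([0, 0, 387]) cube([1849, 318, 51]);
cube([66, 66, 387]);
translate([0, 252, 0]) cube([66, 66, 387]);
translate([1783, 0, 0]) cube([66, 66, 387]);
translate([1783, 252, 0]) cube([66, 66, 387]);


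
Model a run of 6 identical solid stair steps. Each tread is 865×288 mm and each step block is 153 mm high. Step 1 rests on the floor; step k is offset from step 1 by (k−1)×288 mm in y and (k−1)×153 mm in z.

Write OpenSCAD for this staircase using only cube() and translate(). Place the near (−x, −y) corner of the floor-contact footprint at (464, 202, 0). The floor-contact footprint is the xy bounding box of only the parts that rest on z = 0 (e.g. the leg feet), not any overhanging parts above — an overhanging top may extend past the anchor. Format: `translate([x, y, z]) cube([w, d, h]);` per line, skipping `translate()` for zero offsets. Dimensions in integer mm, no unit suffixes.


translate([464, 202, 0]) cube([865, 288, 153]);
translate([464, 490, 153]) cube([865, 288, 153]);
translate([464, 778, 306]) cube([865, 288, 153]);
translate([464, 1066, 459]) cube([865, 288, 153]);
translate([464, 1354, 612]) cube([865, 288, 153]);
translate([464, 1642, 765]) cube([865, 288, 153]);


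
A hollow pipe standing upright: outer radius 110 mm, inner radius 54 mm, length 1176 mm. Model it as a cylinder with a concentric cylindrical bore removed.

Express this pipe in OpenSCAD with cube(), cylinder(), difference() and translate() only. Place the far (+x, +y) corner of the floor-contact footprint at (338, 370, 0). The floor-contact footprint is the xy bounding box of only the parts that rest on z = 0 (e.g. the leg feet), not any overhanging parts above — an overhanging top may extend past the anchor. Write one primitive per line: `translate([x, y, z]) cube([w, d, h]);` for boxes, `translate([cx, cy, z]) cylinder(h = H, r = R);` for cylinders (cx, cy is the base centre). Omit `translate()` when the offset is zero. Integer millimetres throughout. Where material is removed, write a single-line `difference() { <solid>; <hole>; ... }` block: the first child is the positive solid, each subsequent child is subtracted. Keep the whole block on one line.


difference() { translate([228, 260, 0]) cylinder(h = 1176, r = 110); translate([228, 260, 0]) cylinder(h = 1176, r = 54); }


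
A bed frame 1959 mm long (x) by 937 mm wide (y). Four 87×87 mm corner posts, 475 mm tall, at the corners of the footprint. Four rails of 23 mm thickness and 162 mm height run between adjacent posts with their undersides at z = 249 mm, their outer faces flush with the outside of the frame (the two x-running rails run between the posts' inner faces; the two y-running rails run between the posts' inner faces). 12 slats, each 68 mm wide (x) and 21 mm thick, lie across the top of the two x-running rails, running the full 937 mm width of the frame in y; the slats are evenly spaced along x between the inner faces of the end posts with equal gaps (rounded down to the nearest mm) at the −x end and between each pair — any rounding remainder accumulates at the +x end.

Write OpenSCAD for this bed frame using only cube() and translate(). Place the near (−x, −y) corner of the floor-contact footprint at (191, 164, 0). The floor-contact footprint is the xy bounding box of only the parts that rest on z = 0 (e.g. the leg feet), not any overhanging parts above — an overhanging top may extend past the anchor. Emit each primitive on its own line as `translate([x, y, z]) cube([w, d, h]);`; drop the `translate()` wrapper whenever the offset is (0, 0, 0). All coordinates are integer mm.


// slat z = rail_z + rail_h = 249 + 162 = 411
// slat gap = ⌊(1785 − 12·68) / 13⌋ = 74
translate([191, 164, 0]) cube([87, 87, 475]);
translate([191, 1014, 0]) cube([87, 87, 475]);
translate([2063, 164, 0]) cube([87, 87, 475]);
translate([2063, 1014, 0]) cube([87, 87, 475]);
translate([278, 164, 249]) cube([1785, 23, 162]);
translate([278, 1078, 249]) cube([1785, 23, 162]);
translate([191, 251, 249]) cube([23, 763, 162]);
translate([2127, 251, 249]) cube([23, 763, 162]);
translate([352, 164, 411]) cube([68, 937, 21]);
translate([494, 164, 411]) cube([68, 937, 21]);
translate([636, 164, 411]) cube([68, 937, 21]);
translate([778, 164, 411]) cube([68, 937, 21]);
translate([920, 164, 411]) cube([68, 937, 21]);
translate([1062, 164, 411]) cube([68, 937, 21]);
translate([1204, 164, 411]) cube([68, 937, 21]);
translate([1346, 164, 411]) cube([68, 937, 21]);
translate([1488, 164, 411]) cube([68, 937, 21]);
translate([1630, 164, 411]) cube([68, 937, 21]);
translate([1772, 164, 411]) cube([68, 937, 21]);
translate([1914, 164, 411]) cube([68, 937, 21]);


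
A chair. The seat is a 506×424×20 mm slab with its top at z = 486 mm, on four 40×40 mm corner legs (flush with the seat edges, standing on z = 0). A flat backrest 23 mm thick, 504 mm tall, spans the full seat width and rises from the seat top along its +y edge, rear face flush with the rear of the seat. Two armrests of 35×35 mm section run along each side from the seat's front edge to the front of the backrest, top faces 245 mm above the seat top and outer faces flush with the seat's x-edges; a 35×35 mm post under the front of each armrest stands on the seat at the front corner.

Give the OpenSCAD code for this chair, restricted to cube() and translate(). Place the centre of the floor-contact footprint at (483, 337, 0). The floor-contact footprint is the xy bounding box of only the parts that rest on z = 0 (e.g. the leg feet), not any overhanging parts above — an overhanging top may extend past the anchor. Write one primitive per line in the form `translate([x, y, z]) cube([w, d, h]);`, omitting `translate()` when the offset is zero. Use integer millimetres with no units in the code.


translate([230, 125, 466]) cube([506, 424, 20]);
translate([230, 125, 0]) cube([40, 40, 466]);
translate([696, 125, 0]) cube([40, 40, 466]);
translate([230, 509, 0]) cube([40, 40, 466]);
translate([696, 509, 0]) cube([40, 40, 466]);
translate([230, 526, 486]) cube([506, 23, 504]);
translate([230, 125, 696]) cube([35, 401, 35]);
translate([701, 125, 696]) cube([35, 401, 35]);
translate([230, 125, 486]) cube([35, 35, 210]);
translate([701, 125, 486]) cube([35, 35, 210]);


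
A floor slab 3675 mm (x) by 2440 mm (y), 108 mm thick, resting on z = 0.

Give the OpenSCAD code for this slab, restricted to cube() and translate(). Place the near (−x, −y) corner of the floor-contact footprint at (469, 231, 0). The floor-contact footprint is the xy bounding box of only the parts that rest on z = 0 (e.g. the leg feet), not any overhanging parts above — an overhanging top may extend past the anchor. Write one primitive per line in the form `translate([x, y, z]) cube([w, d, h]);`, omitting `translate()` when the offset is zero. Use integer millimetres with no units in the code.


translate([469, 231, 0]) cube([3675, 2440, 108]);


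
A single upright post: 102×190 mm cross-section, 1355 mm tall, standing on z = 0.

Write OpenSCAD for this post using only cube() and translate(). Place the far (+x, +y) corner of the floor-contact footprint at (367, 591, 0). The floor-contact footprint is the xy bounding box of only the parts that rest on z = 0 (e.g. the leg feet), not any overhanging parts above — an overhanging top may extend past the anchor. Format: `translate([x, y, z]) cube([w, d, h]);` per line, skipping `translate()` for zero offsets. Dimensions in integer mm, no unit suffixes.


translate([265, 401, 0]) cube([102, 190, 1355]);


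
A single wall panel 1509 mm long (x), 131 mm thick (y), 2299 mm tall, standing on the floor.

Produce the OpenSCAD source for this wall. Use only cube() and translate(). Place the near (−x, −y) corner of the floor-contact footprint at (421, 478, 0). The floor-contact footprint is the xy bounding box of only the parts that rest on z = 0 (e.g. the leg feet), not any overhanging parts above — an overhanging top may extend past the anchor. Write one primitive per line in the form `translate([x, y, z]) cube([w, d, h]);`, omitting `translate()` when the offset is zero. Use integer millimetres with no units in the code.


translate([421, 478, 0]) cube([1509, 131, 2299]);


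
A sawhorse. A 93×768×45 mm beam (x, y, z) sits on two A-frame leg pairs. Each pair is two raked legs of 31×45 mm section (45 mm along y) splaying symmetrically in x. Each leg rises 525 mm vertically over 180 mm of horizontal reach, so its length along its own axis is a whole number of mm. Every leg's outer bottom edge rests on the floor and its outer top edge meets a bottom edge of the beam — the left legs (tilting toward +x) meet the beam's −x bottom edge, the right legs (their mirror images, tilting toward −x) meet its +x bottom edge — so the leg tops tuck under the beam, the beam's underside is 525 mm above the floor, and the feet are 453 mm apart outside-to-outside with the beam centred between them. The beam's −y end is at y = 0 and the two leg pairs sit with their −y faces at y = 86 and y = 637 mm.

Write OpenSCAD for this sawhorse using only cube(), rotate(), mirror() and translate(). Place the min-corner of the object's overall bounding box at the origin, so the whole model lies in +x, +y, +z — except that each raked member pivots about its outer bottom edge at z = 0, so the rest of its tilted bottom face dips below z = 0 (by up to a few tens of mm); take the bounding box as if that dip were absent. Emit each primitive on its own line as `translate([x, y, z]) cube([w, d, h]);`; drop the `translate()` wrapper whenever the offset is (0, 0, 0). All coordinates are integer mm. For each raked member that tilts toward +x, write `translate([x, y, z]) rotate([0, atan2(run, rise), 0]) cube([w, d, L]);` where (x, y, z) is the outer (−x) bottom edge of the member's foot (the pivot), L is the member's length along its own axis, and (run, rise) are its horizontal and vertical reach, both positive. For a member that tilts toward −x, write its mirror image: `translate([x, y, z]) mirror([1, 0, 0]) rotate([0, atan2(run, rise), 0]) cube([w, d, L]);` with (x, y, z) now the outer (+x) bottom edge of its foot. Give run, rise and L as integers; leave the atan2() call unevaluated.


translate([180, 0, 525]) cube([93, 768, 45]);
translate([0, 86, 0]) rotate([0, atan2(180, 525), 0]) cube([31, 45, 555]);
translate([453, 86, 0]) mirror([1, 0, 0]) rotate([0, atan2(180, 525), 0]) cube([31, 45, 555]);
translate([0, 637, 0]) rotate([0, atan2(180, 525), 0]) cube([31, 45, 555]);
translate([453, 637, 0]) mirror([1, 0, 0]) rotate([0, atan2(180, 525), 0]) cube([31, 45, 555]);


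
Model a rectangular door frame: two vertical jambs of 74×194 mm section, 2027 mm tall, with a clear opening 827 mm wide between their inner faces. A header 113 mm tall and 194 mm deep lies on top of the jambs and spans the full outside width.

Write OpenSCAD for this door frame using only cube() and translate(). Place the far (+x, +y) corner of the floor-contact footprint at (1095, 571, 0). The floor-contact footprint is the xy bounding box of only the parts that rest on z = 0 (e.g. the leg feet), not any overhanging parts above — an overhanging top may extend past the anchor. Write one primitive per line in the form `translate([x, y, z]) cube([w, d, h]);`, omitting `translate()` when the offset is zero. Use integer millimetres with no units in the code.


translate([120, 377, 0]) cube([74, 194, 2027]);
translate([1021, 377, 0]) cube([74, 194, 2027]);
translate([120, 377, 2027]) cube([975, 194, 113]);


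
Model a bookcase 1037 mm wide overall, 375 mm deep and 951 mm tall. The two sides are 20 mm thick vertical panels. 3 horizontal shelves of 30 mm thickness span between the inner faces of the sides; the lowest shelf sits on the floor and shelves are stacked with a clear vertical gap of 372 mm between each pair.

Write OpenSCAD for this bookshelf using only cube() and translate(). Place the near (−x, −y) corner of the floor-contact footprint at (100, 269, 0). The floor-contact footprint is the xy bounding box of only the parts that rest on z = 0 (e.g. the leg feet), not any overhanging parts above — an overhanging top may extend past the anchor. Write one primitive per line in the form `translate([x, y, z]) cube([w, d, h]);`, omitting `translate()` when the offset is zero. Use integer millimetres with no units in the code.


translate([100, 269, 0]) cube([20, 375, 951]);
translate([1117, 269, 0]) cube([20, 375, 951]);
translate([120, 269, 0]) cube([997, 375, 30]);
translate([120, 269, 402]) cube([997, 375, 30]);
translate([120, 269, 804]) cube([997, 375, 30]);


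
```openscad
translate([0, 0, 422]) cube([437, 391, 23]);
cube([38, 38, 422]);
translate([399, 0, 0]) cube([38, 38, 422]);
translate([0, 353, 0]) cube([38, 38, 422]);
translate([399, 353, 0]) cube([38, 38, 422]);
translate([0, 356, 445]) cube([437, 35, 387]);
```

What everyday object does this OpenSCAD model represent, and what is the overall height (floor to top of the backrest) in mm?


A chair. The overall height is 832 mm.

A slab on four corner posts with a tall panel at the back — a chair. The seat slab sits at z = 422 with thickness 23, and the 387 mm backrest starts at the seat top, so the overall height is 422 + 23 + 387 = 832 mm.


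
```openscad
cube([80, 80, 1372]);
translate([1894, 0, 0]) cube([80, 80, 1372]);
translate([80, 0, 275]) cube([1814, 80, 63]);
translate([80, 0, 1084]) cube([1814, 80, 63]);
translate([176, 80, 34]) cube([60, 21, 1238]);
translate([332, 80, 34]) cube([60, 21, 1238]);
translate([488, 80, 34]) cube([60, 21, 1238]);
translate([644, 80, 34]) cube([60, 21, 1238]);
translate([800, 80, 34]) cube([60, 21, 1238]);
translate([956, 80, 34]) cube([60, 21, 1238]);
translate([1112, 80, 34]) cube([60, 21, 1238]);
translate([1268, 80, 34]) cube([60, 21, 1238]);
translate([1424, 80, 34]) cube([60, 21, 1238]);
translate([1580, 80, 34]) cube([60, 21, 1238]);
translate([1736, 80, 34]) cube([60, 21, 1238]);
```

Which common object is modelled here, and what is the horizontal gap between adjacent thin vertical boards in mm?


A fence section. The picket gap is 96 mm.

Two posts, two rails, 11 pickets — a fence section. Span 1814 mm holds 11 pickets of 60 mm with 12 equal gaps: ⌊(1814 − 11·60) / 12⌋ = 96 mm.


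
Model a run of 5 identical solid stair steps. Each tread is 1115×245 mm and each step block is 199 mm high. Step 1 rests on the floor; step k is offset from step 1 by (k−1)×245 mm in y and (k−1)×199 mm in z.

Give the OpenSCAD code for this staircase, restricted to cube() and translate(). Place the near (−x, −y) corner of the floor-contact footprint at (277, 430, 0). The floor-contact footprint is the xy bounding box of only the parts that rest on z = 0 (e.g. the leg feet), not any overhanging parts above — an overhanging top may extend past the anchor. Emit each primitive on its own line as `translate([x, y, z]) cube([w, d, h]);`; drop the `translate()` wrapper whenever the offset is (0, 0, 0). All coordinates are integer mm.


translate([277, 430, 0]) cube([1115, 245, 199]);
translate([277, 675, 199]) cube([1115, 245, 199]);
translate([277, 920, 398]) cube([1115, 245, 199]);
translate([277, 1165, 597]) cube([1115, 245, 199]);
translate([277, 1410, 796]) cube([1115, 245, 199]);


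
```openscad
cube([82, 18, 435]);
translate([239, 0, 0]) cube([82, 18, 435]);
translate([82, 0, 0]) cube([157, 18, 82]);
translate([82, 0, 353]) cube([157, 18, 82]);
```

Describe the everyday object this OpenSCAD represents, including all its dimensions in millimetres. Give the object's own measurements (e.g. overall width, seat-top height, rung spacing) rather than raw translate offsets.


A rectangular picture frame lying in the x–z plane (depth along y). The opening is 157 mm wide (x) by 271 mm tall (z), surrounded by a border 82 mm wide on all four sides. The frame is 18 mm deep and is made of two full-height vertical stiles with two horizontal rails fitted between them.


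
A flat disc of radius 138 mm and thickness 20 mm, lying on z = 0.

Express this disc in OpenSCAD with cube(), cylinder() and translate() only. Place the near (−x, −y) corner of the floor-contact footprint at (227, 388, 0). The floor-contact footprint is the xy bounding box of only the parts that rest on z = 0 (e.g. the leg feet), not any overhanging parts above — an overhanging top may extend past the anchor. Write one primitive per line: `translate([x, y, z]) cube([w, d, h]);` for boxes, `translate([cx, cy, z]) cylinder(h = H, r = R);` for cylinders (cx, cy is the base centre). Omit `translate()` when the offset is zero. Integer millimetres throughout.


translate([365, 526, 0]) cylinder(h = 20, r = 138);


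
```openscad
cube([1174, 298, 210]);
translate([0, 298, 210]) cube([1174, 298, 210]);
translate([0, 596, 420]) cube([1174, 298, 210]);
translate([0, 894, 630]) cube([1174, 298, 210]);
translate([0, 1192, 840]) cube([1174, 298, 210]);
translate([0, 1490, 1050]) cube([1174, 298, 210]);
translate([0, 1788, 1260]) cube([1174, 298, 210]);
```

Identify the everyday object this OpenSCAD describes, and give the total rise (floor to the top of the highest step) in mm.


A staircase. The total rise is 1470 mm.

7 identical blocks, each offset up and back from the previous — a staircase. Each step is 210 mm tall and there are 7 of them, so the total rise is 7 × 210 = 1470 mm.


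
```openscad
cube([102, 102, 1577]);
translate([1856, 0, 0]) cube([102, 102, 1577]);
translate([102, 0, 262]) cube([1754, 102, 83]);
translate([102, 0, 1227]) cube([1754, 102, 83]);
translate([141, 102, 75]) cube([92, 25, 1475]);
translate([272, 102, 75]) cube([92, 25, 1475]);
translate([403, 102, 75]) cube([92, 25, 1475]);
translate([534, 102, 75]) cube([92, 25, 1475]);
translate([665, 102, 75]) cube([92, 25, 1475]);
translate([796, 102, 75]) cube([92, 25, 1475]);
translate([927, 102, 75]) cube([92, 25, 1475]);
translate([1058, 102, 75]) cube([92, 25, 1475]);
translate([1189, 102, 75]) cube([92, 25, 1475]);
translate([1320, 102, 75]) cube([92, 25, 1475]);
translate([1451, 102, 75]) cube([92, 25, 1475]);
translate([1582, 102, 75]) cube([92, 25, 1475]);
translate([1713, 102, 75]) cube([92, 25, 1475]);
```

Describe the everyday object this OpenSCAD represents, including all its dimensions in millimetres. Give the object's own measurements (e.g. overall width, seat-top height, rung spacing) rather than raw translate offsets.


A fence section. Two 102×102 mm posts, 1577 mm tall, stand on the floor with a clear span of 1754 mm between their inner faces. Two horizontal rails of 102×83 mm section span the gap between the posts with their undersides at z = 262 mm and z = 1227 mm, flush with the posts' −y face. 13 pickets, each 92 mm wide, 25 mm thick and 1475 mm tall, are fixed to the +y face of the rails with their bottoms at z = 75 mm, spaced across the span with a 39 mm gap after the −x post and between neighbouring pickets, with 51 mm left before the +x post.


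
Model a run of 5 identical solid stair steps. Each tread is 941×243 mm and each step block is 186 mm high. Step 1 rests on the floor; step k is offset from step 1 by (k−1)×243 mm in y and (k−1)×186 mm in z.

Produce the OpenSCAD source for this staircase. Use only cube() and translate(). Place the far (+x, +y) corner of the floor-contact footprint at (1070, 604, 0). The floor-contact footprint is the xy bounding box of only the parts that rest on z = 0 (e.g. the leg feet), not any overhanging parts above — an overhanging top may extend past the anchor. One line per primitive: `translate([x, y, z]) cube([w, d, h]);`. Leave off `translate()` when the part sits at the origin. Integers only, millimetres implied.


translate([129, 361, 0]) cube([941, 243, 186]);
translate([129, 604, 186]) cube([941, 243, 186]);
translate([129, 847, 372]) cube([941, 243, 186]);
translate([129, 1090, 558]) cube([941, 243, 186]);
translate([129, 1333, 744]) cube([941, 243, 186]);


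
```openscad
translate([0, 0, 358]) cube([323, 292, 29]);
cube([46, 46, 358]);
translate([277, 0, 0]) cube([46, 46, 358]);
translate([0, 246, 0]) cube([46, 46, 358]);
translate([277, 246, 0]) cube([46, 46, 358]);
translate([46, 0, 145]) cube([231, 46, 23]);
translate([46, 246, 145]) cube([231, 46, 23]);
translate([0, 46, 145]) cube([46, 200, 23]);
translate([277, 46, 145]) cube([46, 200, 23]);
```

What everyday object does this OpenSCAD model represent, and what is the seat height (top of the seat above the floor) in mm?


A stool. The seat height is 387 mm.

A 323×292×29 slab at z = 358 on four corner posts — a stool. The seat top is 358 + 29 = 387 mm.


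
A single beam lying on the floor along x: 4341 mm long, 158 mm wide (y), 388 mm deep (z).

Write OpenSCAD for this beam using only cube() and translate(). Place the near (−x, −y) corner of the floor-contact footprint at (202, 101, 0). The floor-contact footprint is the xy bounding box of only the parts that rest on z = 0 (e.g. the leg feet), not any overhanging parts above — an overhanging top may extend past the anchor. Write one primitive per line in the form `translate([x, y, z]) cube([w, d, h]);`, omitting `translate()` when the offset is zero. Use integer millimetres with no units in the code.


translate([202, 101, 0]) cube([4341, 158, 388]);


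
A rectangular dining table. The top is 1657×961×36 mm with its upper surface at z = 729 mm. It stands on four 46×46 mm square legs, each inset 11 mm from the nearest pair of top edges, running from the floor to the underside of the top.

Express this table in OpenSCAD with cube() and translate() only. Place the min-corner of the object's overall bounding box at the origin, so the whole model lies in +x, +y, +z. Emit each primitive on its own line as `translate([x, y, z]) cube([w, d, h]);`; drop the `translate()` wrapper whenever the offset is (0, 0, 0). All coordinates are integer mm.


translate([0, 0, 693]) cube([1657, 961, 36]);
translate([11, 11, 0]) cube([46, 46, 693]);
translate([1600, 11, 0]) cube([46, 46, 693]);
translate([11, 904, 0]) cube([46, 46, 693]);
translate([1600, 904, 0]) cube([46, 46, 693]);


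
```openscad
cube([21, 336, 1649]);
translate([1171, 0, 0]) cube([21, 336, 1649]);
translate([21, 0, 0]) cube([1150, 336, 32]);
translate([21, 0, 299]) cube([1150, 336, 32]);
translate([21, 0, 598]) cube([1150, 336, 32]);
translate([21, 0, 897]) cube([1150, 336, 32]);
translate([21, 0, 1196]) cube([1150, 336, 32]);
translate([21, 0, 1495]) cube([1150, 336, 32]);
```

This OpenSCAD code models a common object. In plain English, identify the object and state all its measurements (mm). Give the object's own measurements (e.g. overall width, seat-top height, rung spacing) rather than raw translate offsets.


An open bookshelf. Two side panels, each 21 mm thick, 336 mm deep and 1649 mm tall, stand 1192 mm apart (outside-to-outside). Between them sit 6 shelves, each 32 mm thick and 336 mm deep, spanning the full gap between the sides. The bottom shelf rests on the floor (its underside at z = 0) and the clear gap between one shelf's top and the next shelf's underside is 267 mm.


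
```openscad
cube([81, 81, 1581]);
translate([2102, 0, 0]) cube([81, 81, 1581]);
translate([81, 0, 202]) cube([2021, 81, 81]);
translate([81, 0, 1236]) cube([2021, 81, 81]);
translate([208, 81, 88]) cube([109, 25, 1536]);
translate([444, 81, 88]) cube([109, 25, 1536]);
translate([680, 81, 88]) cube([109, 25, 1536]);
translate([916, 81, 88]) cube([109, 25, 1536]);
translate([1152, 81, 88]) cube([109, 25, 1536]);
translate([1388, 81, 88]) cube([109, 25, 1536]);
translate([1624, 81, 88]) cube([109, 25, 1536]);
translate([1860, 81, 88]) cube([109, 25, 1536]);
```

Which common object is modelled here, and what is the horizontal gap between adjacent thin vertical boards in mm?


A fence section. The picket gap is 127 mm.

Two posts, two rails, 8 pickets — a fence section. Span 2021 mm holds 8 pickets of 109 mm with 9 equal gaps: ⌊(2021 − 8·109) / 9⌋ = 127 mm.


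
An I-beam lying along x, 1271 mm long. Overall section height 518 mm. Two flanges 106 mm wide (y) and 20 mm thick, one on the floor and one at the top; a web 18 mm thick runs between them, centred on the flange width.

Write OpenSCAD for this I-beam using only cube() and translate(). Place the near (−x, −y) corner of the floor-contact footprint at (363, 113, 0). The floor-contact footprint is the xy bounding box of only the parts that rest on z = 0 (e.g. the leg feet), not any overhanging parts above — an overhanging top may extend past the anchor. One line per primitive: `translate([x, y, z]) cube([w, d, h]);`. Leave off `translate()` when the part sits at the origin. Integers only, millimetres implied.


translate([363, 113, 0]) cube([1271, 106, 20]);
translate([363, 157, 20]) cube([1271, 18, 478]);
translate([363, 113, 498]) cube([1271, 106, 20]);


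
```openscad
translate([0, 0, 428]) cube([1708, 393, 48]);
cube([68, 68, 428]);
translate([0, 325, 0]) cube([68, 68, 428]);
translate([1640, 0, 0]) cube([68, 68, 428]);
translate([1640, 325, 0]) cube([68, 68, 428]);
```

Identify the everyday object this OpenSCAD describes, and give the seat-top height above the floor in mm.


A bench. The seat-top height is 476 mm.

A long slab on four corner posts — a bench. The slab sits at z = 428 with thickness 48, so the top is 428 + 48 = 476 mm.


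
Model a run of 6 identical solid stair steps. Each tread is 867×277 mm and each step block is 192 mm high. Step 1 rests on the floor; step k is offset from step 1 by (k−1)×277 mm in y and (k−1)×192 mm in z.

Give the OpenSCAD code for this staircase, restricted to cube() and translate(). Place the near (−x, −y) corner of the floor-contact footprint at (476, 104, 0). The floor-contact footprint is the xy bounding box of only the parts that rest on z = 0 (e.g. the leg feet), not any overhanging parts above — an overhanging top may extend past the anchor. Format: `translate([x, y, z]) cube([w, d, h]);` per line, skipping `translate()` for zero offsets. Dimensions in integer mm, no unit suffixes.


translate([476, 104, 0]) cube([867, 277, 192]);
translate([476, 381, 192]) cube([867, 277, 192]);
translate([476, 658, 384]) cube([867, 277, 192]);
translate([476, 935, 576]) cube([867, 277, 192]);
translate([476, 1212, 768]) cube([867, 277, 192]);
translate([476, 1489, 960]) cube([867, 277, 192]);


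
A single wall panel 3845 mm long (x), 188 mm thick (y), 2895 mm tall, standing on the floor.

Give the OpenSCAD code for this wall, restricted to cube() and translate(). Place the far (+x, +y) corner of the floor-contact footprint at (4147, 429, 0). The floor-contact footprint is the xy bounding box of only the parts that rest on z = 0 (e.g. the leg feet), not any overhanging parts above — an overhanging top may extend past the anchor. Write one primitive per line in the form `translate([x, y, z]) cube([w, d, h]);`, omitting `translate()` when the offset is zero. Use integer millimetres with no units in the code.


translate([302, 241, 0]) cube([3845, 188, 2895]);


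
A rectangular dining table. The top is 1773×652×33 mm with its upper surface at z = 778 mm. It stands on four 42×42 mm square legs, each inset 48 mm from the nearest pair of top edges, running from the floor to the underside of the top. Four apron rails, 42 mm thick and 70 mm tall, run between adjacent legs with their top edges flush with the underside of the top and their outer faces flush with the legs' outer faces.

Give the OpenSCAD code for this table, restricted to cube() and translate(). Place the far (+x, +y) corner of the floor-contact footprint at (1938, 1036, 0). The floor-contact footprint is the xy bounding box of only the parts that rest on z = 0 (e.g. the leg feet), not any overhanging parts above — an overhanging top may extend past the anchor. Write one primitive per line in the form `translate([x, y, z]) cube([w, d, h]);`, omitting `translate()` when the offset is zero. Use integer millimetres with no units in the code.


// leg_h = 778 - 33 = 745
// apron z = 745 - 70 = 675
translate([213, 432, 745]) cube([1773, 652, 33]);
translate([261, 480, 0]) cube([42, 42, 745]);
translate([1896, 480, 0]) cube([42, 42, 745]);
translate([261, 994, 0]) cube([42, 42, 745]);
translate([1896, 994, 0]) cube([42, 42, 745]);
translate([303, 480, 675]) cube([1593, 42, 70]);
translate([303, 994, 675]) cube([1593, 42, 70]);
translate([261, 522, 675]) cube([42, 472, 70]);
translate([1896, 522, 675]) cube([42, 472, 70]);
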